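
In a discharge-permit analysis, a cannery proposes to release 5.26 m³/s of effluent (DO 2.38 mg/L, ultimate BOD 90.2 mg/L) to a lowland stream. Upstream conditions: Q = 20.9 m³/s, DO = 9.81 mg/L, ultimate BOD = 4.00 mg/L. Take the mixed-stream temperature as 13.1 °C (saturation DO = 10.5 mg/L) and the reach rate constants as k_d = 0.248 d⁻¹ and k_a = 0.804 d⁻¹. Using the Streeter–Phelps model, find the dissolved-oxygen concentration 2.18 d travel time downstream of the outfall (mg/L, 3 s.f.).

Mixed DO = (20.9×9.81 + 5.26×2.38)/(20.9+5.26) = 217.5/26.16 = 8.316 mg/L.
Mixed L₀ = (20.9×4.00 + 5.26×90.2)/(26.16) = 558.1/26.16 = 21.33 mg/L.
Initial deficit D₀ = C_s − DO₀ = 10.5 − 8.316 = 2.184 mg/L.
D(2.18) = [0.248×21.33/(0.804−0.248)](e^(−0.248×2.18) − e^(−0.804×2.18)) + 2.184 e^(−0.804×2.18)
= 9.515 × (0.5824 − 0.1733) + 2.184 × 0.1733 = 4.271 mg/L.
DO = 10.5 − 4.271 = 6.229 mg/L.

DO ≈ 6.23 mg/L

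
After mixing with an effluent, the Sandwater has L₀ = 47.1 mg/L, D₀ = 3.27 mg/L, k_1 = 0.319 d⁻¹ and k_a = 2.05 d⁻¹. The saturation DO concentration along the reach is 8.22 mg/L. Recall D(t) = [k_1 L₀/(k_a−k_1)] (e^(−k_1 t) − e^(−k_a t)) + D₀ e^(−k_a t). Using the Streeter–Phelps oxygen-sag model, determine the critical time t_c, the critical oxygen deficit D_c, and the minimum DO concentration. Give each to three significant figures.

With k_a/k_1 = 6.426 and 1 − D₀(k_a−k_1)/(k_1 L₀) = 0.6233,
t_c = ln(6.426 × 0.6233) / (2.05 − 0.319) = ln(4.005) / 1.731 = 1.388/1.731 = 0.8016 d.
D_c = (k_1/k_a) L₀ e^(−k_1 t_c) = (0.319/2.05) × 47.1 × e^(−0.319×0.8016) = 0.1556 × 47.1 × 0.7744 = 5.675 mg/L.
Minimum DO = C_s − D_c = 8.22 − 5.675 = 2.545 mg/L.

t_c ≈ 0.802 d; D_c ≈ 5.68 mg/L; min DO ≈ 2.54 mg/L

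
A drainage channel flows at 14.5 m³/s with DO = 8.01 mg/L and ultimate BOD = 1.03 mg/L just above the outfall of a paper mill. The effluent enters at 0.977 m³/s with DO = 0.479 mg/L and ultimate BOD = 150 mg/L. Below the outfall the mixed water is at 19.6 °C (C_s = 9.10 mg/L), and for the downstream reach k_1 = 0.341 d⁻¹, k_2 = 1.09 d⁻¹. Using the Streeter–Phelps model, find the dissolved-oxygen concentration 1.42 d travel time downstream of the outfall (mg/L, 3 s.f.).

DO ≈ 6.85 mg/L

Mixed DO = (14.5×8.01 + 0.977×0.479)/(14.5+0.977) = 116.6/15.48 = 7.535 mg/L.
Mixed L₀ = (14.5×1.03 + 0.977×150)/(15.48) = 161.5/15.48 = 10.43 mg/L.
Initial deficit D₀ = C_s − DO₀ = 9.10 − 7.535 = 1.565 mg/L.
D(1.42) = [0.341×10.43/(1.09−0.341)](e^(−0.341×1.42) − e^(−1.09×1.42)) + 1.565 e^(−1.09×1.42)
= 4.750 × (0.6162 − 0.2127) + 1.565 × 0.2127 = 2.250 mg/L.
DO = 9.10 − 2.250 = 6.850 mg/L.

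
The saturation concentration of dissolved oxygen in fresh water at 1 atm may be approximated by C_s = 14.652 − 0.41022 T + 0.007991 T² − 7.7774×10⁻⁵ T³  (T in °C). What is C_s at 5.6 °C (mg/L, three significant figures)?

C_s ≈ 12.6 mg/L

C_s = 14.652 − 0.41022×5.6 + 0.007991×5.6² − 7.7774×10⁻⁵×5.6³ = 12.59 mg/L.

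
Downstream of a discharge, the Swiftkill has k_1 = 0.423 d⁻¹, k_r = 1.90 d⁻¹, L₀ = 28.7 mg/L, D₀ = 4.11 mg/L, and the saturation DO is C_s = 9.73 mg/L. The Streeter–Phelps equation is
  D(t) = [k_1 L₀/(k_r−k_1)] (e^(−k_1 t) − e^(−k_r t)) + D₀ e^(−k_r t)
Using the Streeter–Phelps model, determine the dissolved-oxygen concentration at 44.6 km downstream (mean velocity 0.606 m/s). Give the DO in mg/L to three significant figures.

DO ≈ 4.81 mg/L

Travel time t = x/v = 44.6 km / (0.606 m/s) = 44600 m / 0.606 m/s = 73600 s = 0.8518 d.
k_1 L₀/(k_r−k_1) = 0.423×28.7/(1.90−0.423) = 12.14/1.477 = 8.219 mg/L.
e^(−k_1 t) = e^(−0.423×0.8518) = 0.6975; e^(−k_r t) = e^(−1.90×0.8518) = 0.1982.
D = 8.219 × (0.6975 − 0.1982) + 4.11 × 0.1982 = 4.104 + 0.8146 = 4.918 mg/L.
DO = C_s − D = 9.73 − 4.918 = 4.812 mg/L.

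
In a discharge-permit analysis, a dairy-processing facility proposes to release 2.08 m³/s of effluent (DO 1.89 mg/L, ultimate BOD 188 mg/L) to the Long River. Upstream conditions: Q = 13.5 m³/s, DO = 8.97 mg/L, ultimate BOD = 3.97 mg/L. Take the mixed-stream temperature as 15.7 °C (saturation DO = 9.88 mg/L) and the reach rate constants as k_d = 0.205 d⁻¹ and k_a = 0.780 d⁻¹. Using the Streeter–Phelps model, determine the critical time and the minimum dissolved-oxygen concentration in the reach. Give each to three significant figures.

t_c ≈ 1.97 d; minimum DO ≈ 4.88 mg/L

Mixed DO = (13.5×8.97 + 2.08×1.89)/(13.5+2.08) = 125.0/15.58 = 8.025 mg/L.
Mixed L₀ = (13.5×3.97 + 2.08×188)/(15.58) = 444.6/15.58 = 28.54 mg/L.
Initial deficit D₀ = C_s − DO₀ = 9.88 − 8.025 = 1.855 mg/L.
t_c = (1/0.5750) ln[(0.780/0.205)(1 − 1.855×0.5750/(0.205×28.54))] = 1.739 × ln(3.111) = 1.974 d.
D_c = (0.205/0.780) × 28.54 × e^(−0.205×1.974) = 0.2628 × 28.54 × 0.6672 = 5.004 mg/L.
Minimum DO = 9.88 − 5.004 = 4.876 mg/L.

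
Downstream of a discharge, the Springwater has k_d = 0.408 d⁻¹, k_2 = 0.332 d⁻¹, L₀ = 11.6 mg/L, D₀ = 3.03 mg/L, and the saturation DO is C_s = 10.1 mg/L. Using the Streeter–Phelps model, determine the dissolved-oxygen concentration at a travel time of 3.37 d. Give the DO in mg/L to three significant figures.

k_d L₀/(k_2−k_d) = 0.408×11.6/(0.332−0.408) = 4.733/-0.07600 = -62.27 mg/L.
e^(−k_d t) = e^(−0.408×3.370) = 0.2528; e^(−k_2 t) = e^(−0.332×3.370) = 0.3267.
D = -62.27 × (0.2528 − 0.3267) + 3.03 × 0.3267 = 4.596 + 0.9898 = 5.586 mg/L.
DO = C_s − D = 10.1 − 5.586 = 4.514 mg/L.

DO ≈ 4.51 mg/L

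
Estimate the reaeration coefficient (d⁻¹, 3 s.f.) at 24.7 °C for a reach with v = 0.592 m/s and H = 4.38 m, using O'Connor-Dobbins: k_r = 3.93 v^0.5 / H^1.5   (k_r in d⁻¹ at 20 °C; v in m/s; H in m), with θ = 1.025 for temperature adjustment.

k_r(20) = 3.93 × 0.592^0.5 / 4.38^1.5 = 3.93 × 0.7694 / 9.167 = 0.3299 d⁻¹.
k_r(24.7) = 0.3299 × 1.025^(24.7−20) = 0.3299 × 1.123 = 0.3705 d⁻¹.

k_r ≈ 0.370 d⁻¹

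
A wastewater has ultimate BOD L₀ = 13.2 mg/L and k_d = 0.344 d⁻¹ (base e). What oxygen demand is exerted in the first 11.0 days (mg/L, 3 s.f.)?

y ≈ 12.9 mg/L

y_t = L₀(1 − e^(−k_d t)) = 13.2 × (1 − e^(−0.344×11.0))
= 13.2 × (1 − 0.02273) = 13.2 × 0.9773 = 12.90 mg/L.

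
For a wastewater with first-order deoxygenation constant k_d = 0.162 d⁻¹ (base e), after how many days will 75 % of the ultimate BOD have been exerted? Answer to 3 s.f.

y/L₀ = 1 − e^(−k_d t) = 0.75 ⇒ e^(−k_d t) = 0.250
t = −ln(0.250) / 0.162 = 1.386 / 0.162 = 8.557 d.

t ≈ 8.56 d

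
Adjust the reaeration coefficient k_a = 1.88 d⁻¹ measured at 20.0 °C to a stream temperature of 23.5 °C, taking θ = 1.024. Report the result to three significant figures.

k_a(T₂) = k_a(T₁) · θ^(T₂−T₁) = 1.88 × 1.024^(23.5−20.0)
= 1.88 × 1.024^3.50 = 1.88 × 1.087 = 2.043 d⁻¹.

k_a ≈ 2.04 d⁻¹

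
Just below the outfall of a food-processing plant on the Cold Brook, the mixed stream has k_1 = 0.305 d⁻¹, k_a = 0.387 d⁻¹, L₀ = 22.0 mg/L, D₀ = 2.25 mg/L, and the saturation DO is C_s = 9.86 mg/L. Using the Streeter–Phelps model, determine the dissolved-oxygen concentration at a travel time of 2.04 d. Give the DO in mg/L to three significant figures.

DO ≈ 2.07 mg/L

k_1 L₀/(k_a−k_1) = 0.305×22.0/(0.387−0.305) = 6.710/0.08200 = 81.83 mg/L.
e^(−k_1 t) = e^(−0.305×2.040) = 0.5368; e^(−k_a t) = e^(−0.387×2.040) = 0.4541.
D = 81.83 × (0.5368 − 0.4541) + 2.25 × 0.4541 = 6.766 + 1.022 = 7.787 mg/L.
DO = C_s − D = 9.86 − 7.787 = 2.073 mg/L.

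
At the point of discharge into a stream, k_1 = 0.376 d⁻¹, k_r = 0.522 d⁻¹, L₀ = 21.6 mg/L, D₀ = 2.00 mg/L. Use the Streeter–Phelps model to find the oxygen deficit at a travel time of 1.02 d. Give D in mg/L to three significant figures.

k_1 L₀/(k_r−k_1) = 0.376×21.6/(0.522−0.376) = 8.122/0.1460 = 55.63 mg/L.
e^(−k_1 t) = e^(−0.376×1.020) = 0.6815; e^(−k_r t) = e^(−0.522×1.020) = 0.5872.
D = 55.63 × (0.6815 − 0.5872) + 2.00 × 0.5872 = 5.245 + 1.174 = 6.419 mg/L.

D ≈ 6.42 mg/L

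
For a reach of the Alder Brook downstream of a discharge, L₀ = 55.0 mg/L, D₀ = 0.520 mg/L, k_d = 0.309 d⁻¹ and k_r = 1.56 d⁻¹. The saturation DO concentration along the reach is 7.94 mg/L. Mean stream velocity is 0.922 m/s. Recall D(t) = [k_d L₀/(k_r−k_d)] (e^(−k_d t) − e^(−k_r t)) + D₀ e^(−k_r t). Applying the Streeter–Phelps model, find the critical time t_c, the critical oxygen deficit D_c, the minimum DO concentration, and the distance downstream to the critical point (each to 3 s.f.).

At the critical point dD/dt = 0, so k_d L₀ e^(−k_d t) = k_r D. Substituting D(t) from the Streeter–Phelps equation and solving for t gives
t_c = ln[(k_r/k_d)(1 − D₀(k_r−k_d)/(k_d L₀))] / (k_r−k_d).
Here k_r−k_d = 1.251 d⁻¹ and 1 − D₀(k_r−k_d)/(k_d L₀) = 1 − 0.520×1.251/(0.309×55.0) = 0.9617, so
t_c = ln(5.049 × 0.9617) / 1.251 = 1.580 / 1.251 = 1.263 d.
L(t_c) = L₀ e^(−k_d t_c) = 55.0 × 0.6769 = 37.23 mg/L, and at the critical point k_r D_c = k_d L, so D_c = (0.309/1.56) × 37.23 = 7.374 mg/L.
Minimum DO = C_s − D_c = 7.94 − 7.374 = 0.5661 mg/L.
x_c = v t_c = 0.922 m/s × 1.263 d × 86400 s/d = 100600 m ≈ 101 km.

t_c ≈ 1.26 d; D_c ≈ 7.37 mg/L; min DO ≈ 0.566 mg/L; x_c ≈ 101 km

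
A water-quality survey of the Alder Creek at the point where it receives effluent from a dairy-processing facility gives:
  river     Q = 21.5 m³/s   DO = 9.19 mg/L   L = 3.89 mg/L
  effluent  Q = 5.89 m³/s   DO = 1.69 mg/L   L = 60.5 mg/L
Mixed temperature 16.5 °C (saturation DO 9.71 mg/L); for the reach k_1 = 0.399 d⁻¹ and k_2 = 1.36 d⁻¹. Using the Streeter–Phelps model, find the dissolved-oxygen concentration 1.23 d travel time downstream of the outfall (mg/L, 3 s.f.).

DO ≈ 6.48 mg/L

Mixed DO = (21.5×9.19 + 5.89×1.69)/(21.5+5.89) = 207.5/27.39 = 7.577 mg/L.
Mixed L₀ = (21.5×3.89 + 5.89×60.5)/(27.39) = 440.0/27.39 = 16.06 mg/L.
Initial deficit D₀ = C_s − DO₀ = 9.71 − 7.577 = 2.133 mg/L.
D(1.23) = [0.399×16.06/(1.36−0.399)](e^(−0.399×1.23) − e^(−1.36×1.23)) + 2.133 e^(−1.36×1.23)
= 6.669 × (0.6122 − 0.1877) + 2.133 × 0.1877 = 3.231 mg/L.
DO = 9.71 − 3.231 = 6.479 mg/L.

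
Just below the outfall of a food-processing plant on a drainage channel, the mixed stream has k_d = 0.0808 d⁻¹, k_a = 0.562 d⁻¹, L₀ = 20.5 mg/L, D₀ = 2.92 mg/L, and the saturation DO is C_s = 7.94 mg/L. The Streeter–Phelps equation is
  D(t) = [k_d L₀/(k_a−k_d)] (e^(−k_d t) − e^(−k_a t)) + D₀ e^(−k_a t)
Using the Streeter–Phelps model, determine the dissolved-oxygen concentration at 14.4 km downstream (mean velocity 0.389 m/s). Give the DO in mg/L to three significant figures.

DO ≈ 5.03 mg/L

Travel time t = x/v = 14.4 km / (0.389 m/s) = 14400 m / 0.389 m/s = 37020 s = 0.4284 d.
k_d L₀/(k_a−k_d) = 0.0808×20.5/(0.562−0.0808) = 1.656/0.4812 = 3.442 mg/L.
e^(−k_d t) = e^(−0.0808×0.4284) = 0.9660; e^(−k_a t) = e^(−0.562×0.4284) = 0.7860.
D = 3.442 × (0.9660 − 0.7860) + 2.92 × 0.7860 = 0.6195 + 2.295 = 2.915 mg/L.
DO = C_s − D = 7.94 − 2.915 = 5.025 mg/L.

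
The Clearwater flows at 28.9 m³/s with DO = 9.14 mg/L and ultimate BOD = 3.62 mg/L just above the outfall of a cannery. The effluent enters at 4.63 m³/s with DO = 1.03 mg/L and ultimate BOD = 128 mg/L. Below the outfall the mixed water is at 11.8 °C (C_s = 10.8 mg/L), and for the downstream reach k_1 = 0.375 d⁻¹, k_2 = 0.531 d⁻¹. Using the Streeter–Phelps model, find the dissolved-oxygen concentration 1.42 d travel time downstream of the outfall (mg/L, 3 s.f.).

Mixed DO = (28.9×9.14 + 4.63×1.03)/(28.9+4.63) = 268.9/33.53 = 8.020 mg/L.
Mixed L₀ = (28.9×3.62 + 4.63×128)/(33.53) = 697.3/33.53 = 20.80 mg/L.
Initial deficit D₀ = C_s − DO₀ = 10.8 − 8.020 = 2.780 mg/L.
D(1.42) = [0.375×20.80/(0.531−0.375)](e^(−0.375×1.42) − e^(−0.531×1.42)) + 2.780 e^(−0.531×1.42)
= 49.99 × (0.5871 − 0.4705) + 2.780 × 0.4705 = 7.140 mg/L.
DO = 10.8 − 7.140 = 3.660 mg/L.

DO ≈ 3.66 mg/L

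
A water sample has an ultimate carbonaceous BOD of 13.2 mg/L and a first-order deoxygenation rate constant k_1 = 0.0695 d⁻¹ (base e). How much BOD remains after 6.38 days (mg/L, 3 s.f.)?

L ≈ 8.47 mg/L

L_t = L₀ e^(−k_1 t) = 13.2 × e^(−0.0695×6.38) = 13.2 × 0.6418 = 8.472 mg/L.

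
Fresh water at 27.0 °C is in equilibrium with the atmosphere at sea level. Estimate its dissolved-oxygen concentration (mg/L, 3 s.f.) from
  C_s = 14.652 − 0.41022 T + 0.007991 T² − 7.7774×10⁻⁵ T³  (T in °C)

C_s ≈ 7.87 mg/L

C_s = 14.652 − 0.41022×27.0 + 0.007991×27.0² − 7.7774×10⁻⁵×27.0³ = 7.871 mg/L.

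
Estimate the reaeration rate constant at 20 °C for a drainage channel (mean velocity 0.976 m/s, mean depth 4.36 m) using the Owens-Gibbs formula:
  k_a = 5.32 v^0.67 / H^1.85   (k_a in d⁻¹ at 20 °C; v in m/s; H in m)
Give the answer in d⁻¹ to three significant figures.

k_a ≈ 0.343 d⁻¹

k_a = 5.32 × 0.976^0.67 / 4.36^1.85 = 5.32 × 0.9839 / 15.24 = 0.3434 d⁻¹.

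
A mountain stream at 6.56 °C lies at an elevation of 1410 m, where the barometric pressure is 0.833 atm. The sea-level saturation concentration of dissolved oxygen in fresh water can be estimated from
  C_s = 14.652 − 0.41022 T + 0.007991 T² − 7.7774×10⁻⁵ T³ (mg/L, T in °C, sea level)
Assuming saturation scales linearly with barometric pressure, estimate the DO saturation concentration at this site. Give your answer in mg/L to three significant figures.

At sea level: C_s = 14.652 − 0.41022×6.56 + 0.007991×6.56² − 7.7774×10⁻⁵×6.56³ = 12.28 mg/L.
Pressure correction: C_s' = 12.28 × 0.833 = 10.23 mg/L.

C_s ≈ 10.2 mg/L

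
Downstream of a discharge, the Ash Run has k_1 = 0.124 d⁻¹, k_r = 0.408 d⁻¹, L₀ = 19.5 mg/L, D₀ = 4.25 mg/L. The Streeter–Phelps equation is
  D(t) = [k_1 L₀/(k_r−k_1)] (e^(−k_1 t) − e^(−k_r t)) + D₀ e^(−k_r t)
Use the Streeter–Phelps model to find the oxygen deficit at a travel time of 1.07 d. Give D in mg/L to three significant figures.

k_1 L₀/(k_r−k_1) = 0.124×19.5/(0.408−0.124) = 2.418/0.2840 = 8.514 mg/L.
e^(−k_1 t) = e^(−0.124×1.070) = 0.8757; e^(−k_r t) = e^(−0.408×1.070) = 0.6463.
D = 8.514 × (0.8757 − 0.6463) + 4.25 × 0.6463 = 1.954 + 2.747 = 4.700 mg/L.

D ≈ 4.70 mg/L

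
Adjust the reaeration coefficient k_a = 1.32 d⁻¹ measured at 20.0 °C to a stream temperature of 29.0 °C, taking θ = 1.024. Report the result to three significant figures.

k_a(T₂) = k_a(T₁) · θ^(T₂−T₁) = 1.32 × 1.024^(29.0−20.0)
= 1.32 × 1.024^9.00 = 1.32 × 1.238 = 1.634 d⁻¹.

k_a ≈ 1.63 d⁻¹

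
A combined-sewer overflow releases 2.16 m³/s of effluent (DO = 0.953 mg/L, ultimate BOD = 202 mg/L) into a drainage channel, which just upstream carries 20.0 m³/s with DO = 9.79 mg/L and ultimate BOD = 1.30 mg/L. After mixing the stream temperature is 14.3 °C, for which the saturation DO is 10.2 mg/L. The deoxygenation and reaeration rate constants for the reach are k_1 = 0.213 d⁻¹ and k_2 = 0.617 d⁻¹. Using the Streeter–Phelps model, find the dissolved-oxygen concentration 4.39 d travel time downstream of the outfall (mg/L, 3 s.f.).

Mixed DO = (20.0×9.79 + 2.16×0.953)/(20.0+2.16) = 197.9/22.16 = 8.929 mg/L.
Mixed L₀ = (20.0×1.30 + 2.16×202)/(22.16) = 462.3/22.16 = 20.86 mg/L.
Initial deficit D₀ = C_s − DO₀ = 10.2 − 8.929 = 1.271 mg/L.
D(4.39) = [0.213×20.86/(0.617−0.213)](e^(−0.213×4.39) − e^(−0.617×4.39)) + 1.271 e^(−0.617×4.39)
= 11.00 × (0.3926 − 0.06663) + 1.271 × 0.06663 = 3.670 mg/L.
DO = 10.2 − 3.670 = 6.530 mg/L.

DO ≈ 6.53 mg/L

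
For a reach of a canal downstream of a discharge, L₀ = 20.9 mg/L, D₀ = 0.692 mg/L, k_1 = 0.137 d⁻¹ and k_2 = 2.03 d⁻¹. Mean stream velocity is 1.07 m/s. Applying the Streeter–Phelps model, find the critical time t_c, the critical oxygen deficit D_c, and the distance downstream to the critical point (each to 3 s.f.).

t_c ≈ 1.10 d; D_c ≈ 1.21 mg/L; x_c ≈ 102 km

At the critical point dD/dt = 0, so k_1 L₀ e^(−k_1 t) = k_2 D. Substituting D(t) from the Streeter–Phelps equation and solving for t gives
t_c = ln[(k_2/k_1)(1 − D₀(k_2−k_1)/(k_1 L₀))] / (k_2−k_1).
Here k_2−k_1 = 1.893 d⁻¹ and 1 − D₀(k_2−k_1)/(k_1 L₀) = 1 − 0.692×1.893/(0.137×20.9) = 0.5425, so
t_c = ln(14.82 × 0.5425) / 1.893 = 2.084 / 1.893 = 1.101 d.
L(t_c) = L₀ e^(−k_1 t_c) = 20.9 × 0.8600 = 17.97 mg/L, and at the critical point k_2 D_c = k_1 L, so D_c = (0.137/2.03) × 17.97 = 1.213 mg/L.
x_c = v t_c = 1.07 m/s × 1.101 d × 86400 s/d = 101800 m ≈ 102 km.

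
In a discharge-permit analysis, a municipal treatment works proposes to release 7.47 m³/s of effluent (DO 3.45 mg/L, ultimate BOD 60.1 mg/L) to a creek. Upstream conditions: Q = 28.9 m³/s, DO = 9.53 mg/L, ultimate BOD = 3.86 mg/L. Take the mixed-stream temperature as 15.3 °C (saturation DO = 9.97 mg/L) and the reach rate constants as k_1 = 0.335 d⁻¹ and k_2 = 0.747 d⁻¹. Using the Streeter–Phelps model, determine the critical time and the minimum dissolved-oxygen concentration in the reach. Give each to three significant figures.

Mixed DO = (28.9×9.53 + 7.47×3.45)/(28.9+7.47) = 301.2/36.37 = 8.281 mg/L.
Mixed L₀ = (28.9×3.86 + 7.47×60.1)/(36.37) = 560.5/36.37 = 15.41 mg/L.
Initial deficit D₀ = C_s − DO₀ = 9.97 − 8.281 = 1.689 mg/L.
t_c = (1/0.4120) ln[(0.747/0.335)(1 − 1.689×0.4120/(0.335×15.41))] = 2.427 × ln(1.929) = 1.595 d.
D_c = (0.335/0.747) × 15.41 × e^(−0.335×1.595) = 0.4485 × 15.41 × 0.5860 = 4.050 mg/L.
Minimum DO = 9.97 − 4.050 = 5.920 mg/L.

t_c ≈ 1.60 d; minimum DO ≈ 5.92 mg/L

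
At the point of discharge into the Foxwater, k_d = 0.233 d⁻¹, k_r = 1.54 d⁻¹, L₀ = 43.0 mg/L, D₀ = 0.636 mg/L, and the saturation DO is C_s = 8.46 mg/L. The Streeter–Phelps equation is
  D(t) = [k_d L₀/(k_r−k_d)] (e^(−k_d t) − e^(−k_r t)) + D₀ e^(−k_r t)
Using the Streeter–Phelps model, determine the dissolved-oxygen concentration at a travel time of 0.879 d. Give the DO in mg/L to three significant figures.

k_d L₀/(k_r−k_d) = 0.233×43.0/(1.54−0.233) = 10.02/1.307 = 7.666 mg/L.
e^(−k_d t) = e^(−0.233×0.8790) = 0.8148; e^(−k_r t) = e^(−1.54×0.8790) = 0.2583.
D = 7.666 × (0.8148 − 0.2583) + 0.636 × 0.2583 = 4.266 + 0.1643 = 4.430 mg/L.
DO = C_s − D = 8.46 − 4.430 = 4.030 mg/L.

DO ≈ 4.03 mg/L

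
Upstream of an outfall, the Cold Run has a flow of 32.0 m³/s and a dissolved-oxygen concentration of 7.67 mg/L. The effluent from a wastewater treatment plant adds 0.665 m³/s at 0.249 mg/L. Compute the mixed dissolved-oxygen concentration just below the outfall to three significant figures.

7.52 mg/L

Flow-weighted mixing: C = (Q_r C_r + Q_w C_w)/(Q_r + Q_w)
= (32.0×7.67 + 0.665×0.249)/(32.0 + 0.665) = 245.6/32.66 = 7.519 mg/L.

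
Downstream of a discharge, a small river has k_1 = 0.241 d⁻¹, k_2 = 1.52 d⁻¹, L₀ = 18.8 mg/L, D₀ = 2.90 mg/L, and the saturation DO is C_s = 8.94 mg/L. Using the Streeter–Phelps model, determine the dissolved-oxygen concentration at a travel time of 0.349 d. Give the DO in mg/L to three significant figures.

k_1 L₀/(k_2−k_1) = 0.241×18.8/(1.52−0.241) = 4.531/1.279 = 3.542 mg/L.
e^(−k_1 t) = e^(−0.241×0.3490) = 0.9193; e^(−k_2 t) = e^(−1.52×0.3490) = 0.5883.
D = 3.542 × (0.9193 − 0.5883) + 2.90 × 0.5883 = 1.173 + 1.706 = 2.879 mg/L.
DO = C_s − D = 8.94 − 2.879 = 6.061 mg/L.

DO ≈ 6.06 mg/L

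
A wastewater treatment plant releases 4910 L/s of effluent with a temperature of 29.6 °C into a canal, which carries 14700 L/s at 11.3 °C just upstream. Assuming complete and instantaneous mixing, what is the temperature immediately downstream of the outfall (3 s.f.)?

15.9 °C

Flow-weighted mixing: C = (Q_r C_r + Q_w C_w)/(Q_r + Q_w)
= (14700×11.3 + 4910×29.6)/(14700 + 4910) = 311400/19610 = 15.88 °C.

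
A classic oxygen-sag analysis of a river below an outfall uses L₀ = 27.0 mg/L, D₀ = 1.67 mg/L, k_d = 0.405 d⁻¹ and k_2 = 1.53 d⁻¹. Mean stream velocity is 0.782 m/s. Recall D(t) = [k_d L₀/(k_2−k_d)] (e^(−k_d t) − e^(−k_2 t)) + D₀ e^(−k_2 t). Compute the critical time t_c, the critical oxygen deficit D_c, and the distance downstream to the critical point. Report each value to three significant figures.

With k_2/k_d = 3.778 and 1 − D₀(k_2−k_d)/(k_d L₀) = 0.8282,
t_c = ln(3.778 × 0.8282) / (1.53 − 0.405) = ln(3.129) / 1.125 = 1.141/1.125 = 1.014 d.
L(t_c) = L₀ e^(−k_d t_c) = 27.0 × 0.6632 = 17.91 mg/L, and at the critical point k_2 D_c = k_d L, so D_c = (0.405/1.53) × 17.91 = 4.740 mg/L.
x_c = v t_c = 0.782 m/s × 1.014 d × 86400 s/d = 68500 m ≈ 68.5 km.

t_c ≈ 1.01 d; D_c ≈ 4.74 mg/L; x_c ≈ 68.5 km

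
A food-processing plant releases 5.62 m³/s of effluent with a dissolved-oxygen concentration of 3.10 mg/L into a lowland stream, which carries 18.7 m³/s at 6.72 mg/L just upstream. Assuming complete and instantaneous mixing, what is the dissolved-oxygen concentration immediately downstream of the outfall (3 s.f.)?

5.88 mg/L

Flow-weighted mixing: C = (Q_r C_r + Q_w C_w)/(Q_r + Q_w)
= (18.7×6.72 + 5.62×3.10)/(18.7 + 5.62) = 143.1/24.32 = 5.883 mg/L.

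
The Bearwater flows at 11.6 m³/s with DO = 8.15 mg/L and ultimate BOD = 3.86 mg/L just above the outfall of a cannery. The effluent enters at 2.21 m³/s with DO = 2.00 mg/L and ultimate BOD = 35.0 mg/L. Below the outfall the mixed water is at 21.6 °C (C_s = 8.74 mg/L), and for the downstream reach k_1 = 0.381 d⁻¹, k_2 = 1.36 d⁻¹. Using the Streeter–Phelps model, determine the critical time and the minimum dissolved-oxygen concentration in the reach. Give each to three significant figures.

Mixed DO = (11.6×8.15 + 2.21×2.00)/(11.6+2.21) = 98.96/13.81 = 7.166 mg/L.
Mixed L₀ = (11.6×3.86 + 2.21×35.0)/(13.81) = 122.1/13.81 = 8.843 mg/L.
Initial deficit D₀ = C_s − DO₀ = 8.74 − 7.166 = 1.574 mg/L.
t_c = (1/0.9790) ln[(1.36/0.381)(1 − 1.574×0.9790/(0.381×8.843))] = 1.021 × ln(1.937) = 0.6752 d.
D_c = (0.381/1.36) × 8.843 × e^(−0.381×0.6752) = 0.2801 × 8.843 × 0.7732 = 1.915 mg/L.
Minimum DO = 8.74 − 1.915 = 6.825 mg/L.

t_c ≈ 0.675 d; minimum DO ≈ 6.82 mg/L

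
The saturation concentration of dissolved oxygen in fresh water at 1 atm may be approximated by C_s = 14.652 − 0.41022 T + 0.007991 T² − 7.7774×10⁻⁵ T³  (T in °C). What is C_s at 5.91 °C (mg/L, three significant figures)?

C_s ≈ 12.5 mg/L

C_s = 14.652 − 0.41022×5.91 + 0.007991×5.91² − 7.7774×10⁻⁵×5.91³ = 12.49 mg/L.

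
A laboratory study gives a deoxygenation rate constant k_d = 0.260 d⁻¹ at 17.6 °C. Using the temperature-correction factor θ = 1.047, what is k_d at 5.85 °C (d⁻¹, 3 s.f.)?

k_d ≈ 0.152 d⁻¹

k_d(T₂) = k_d(T₁) · θ^(T₂−T₁) = 0.260 × 1.047^(5.85−17.6)
= 0.260 × 1.047^-11.8 = 0.260 × 0.5829 = 0.1516 d⁻¹.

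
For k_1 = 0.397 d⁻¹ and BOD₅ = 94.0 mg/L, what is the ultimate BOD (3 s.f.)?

L₀ ≈ 109 mg/L

BOD₅ = L₀(1 − e^(−5k_1)) ⇒ L₀ = BOD₅ / (1 − e^(−5×0.397))
= 94.0 / (1 − 0.1374) = 94.0 / 0.8626 = 109.0 mg/L.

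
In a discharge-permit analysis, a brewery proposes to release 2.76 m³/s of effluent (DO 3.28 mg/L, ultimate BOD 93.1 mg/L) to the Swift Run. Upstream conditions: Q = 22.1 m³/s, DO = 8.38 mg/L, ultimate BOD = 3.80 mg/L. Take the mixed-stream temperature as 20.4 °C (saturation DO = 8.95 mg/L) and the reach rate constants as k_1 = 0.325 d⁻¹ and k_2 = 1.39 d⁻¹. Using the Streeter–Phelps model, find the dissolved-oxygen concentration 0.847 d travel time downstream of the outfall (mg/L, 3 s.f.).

Mixed DO = (22.1×8.38 + 2.76×3.28)/(22.1+2.76) = 194.3/24.86 = 7.814 mg/L.
Mixed L₀ = (22.1×3.80 + 2.76×93.1)/(24.86) = 340.9/24.86 = 13.71 mg/L.
Initial deficit D₀ = C_s − DO₀ = 8.95 − 7.814 = 1.136 mg/L.
D(0.847) = [0.325×13.71/(1.39−0.325)](e^(−0.325×0.847) − e^(−1.39×0.847)) + 1.136 e^(−1.39×0.847)
= 4.185 × (0.7594 − 0.3081) + 1.136 × 0.3081 = 2.239 mg/L.
DO = 8.95 − 2.239 = 6.711 mg/L.

DO ≈ 6.71 mg/L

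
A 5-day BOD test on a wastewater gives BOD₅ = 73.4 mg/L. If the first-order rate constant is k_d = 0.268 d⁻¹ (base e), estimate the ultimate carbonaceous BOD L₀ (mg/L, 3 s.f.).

L₀ ≈ 99.4 mg/L

BOD₅ = L₀(1 − e^(−5k_d)) ⇒ L₀ = BOD₅ / (1 − e^(−5×0.268))
= 73.4 / (1 − 0.2618) = 73.4 / 0.7382 = 99.44 mg/L.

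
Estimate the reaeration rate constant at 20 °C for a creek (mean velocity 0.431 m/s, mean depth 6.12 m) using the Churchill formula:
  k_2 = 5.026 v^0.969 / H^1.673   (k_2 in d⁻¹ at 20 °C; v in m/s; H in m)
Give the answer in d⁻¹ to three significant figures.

k_2 ≈ 0.107 d⁻¹

k_2 = 5.026 × 0.431^0.969 / 6.12^1.673 = 5.026 × 0.4424 / 20.71 = 0.1073 d⁻¹.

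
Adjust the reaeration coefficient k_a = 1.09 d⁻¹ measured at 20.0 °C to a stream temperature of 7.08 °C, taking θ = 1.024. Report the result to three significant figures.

k_a(T₂) = k_a(T₁) · θ^(T₂−T₁) = 1.09 × 1.024^(7.08−20.0)
= 1.09 × 1.024^-12.9 = 1.09 × 0.7361 = 0.8023 d⁻¹.

k_a ≈ 0.802 d⁻¹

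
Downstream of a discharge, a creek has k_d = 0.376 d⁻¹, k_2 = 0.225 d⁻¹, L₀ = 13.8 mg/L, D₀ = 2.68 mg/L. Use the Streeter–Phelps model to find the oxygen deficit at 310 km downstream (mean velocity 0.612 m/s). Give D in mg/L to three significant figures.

D ≈ 6.11 mg/L

Travel time t = x/v = 310 km / (0.612 m/s) = 310000 m / 0.612 m/s = 506500 s = 5.863 d.
k_d L₀/(k_2−k_d) = 0.376×13.8/(0.225−0.376) = 5.189/-0.1510 = -34.36 mg/L.
e^(−k_d t) = e^(−0.376×5.863) = 0.1103; e^(−k_2 t) = e^(−0.225×5.863) = 0.2674.
D = -34.36 × (0.1103 − 0.2674) + 2.68 × 0.2674 = 5.397 + 0.7166 = 6.113 mg/L.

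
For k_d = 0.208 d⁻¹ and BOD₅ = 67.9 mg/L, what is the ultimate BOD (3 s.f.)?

BOD₅ = L₀(1 − e^(−5k_d)) ⇒ L₀ = BOD₅ / (1 − e^(−5×0.208))
= 67.9 / (1 − 0.3535) = 67.9 / 0.6465 = 105.0 mg/L.

L₀ ≈ 105 mg/L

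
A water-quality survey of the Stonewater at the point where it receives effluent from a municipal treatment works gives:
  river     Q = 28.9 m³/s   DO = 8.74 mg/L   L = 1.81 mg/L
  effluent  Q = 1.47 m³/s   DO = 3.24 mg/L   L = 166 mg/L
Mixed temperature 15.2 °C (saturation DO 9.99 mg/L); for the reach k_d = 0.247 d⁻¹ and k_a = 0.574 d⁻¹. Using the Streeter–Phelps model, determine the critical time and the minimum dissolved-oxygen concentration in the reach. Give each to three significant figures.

Mixed DO = (28.9×8.74 + 1.47×3.24)/(28.9+1.47) = 257.3/30.37 = 8.474 mg/L.
Mixed L₀ = (28.9×1.81 + 1.47×166)/(30.37) = 296.3/30.37 = 9.757 mg/L.
Initial deficit D₀ = C_s − DO₀ = 9.99 − 8.474 = 1.516 mg/L.
t_c = (1/0.3270) ln[(0.574/0.247)(1 − 1.516×0.3270/(0.247×9.757))] = 3.058 × ln(1.846) = 1.874 d.
D_c = (0.247/0.574) × 9.757 × e^(−0.247×1.874) = 0.4303 × 9.757 × 0.6294 = 2.643 mg/L.
Minimum DO = 9.99 − 2.643 = 7.347 mg/L.

t_c ≈ 1.87 d; minimum DO ≈ 7.35 mg/L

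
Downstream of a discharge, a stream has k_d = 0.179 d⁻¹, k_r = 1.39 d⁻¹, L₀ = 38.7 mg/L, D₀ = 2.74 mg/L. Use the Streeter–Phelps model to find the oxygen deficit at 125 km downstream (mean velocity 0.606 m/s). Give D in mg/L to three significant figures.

D ≈ 3.62 mg/L

Travel time t = x/v = 125 km / (0.606 m/s) = 125000 m / 0.606 m/s = 206300 s = 2.387 d.
k_d L₀/(k_r−k_d) = 0.179×38.7/(1.39−0.179) = 6.927/1.211 = 5.720 mg/L.
e^(−k_d t) = e^(−0.179×2.387) = 0.6522; e^(−k_r t) = e^(−1.39×2.387) = 0.03621.
D = 5.720 × (0.6522 − 0.03621) + 2.74 × 0.03621 = 3.524 + 0.09921 = 3.623 mg/L.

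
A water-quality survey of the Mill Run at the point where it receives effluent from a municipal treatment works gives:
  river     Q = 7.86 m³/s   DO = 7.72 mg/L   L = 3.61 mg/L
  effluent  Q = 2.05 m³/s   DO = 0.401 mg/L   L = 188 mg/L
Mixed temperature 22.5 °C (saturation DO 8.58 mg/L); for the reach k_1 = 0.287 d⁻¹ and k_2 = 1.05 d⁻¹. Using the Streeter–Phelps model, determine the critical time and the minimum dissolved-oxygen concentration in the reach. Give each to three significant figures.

t_c ≈ 1.49 d; minimum DO ≈ 1.13 mg/L

Mixed DO = (7.86×7.72 + 2.05×0.401)/(7.86+2.05) = 61.50/9.910 = 6.206 mg/L.
Mixed L₀ = (7.86×3.61 + 2.05×188)/(9.910) = 413.8/9.910 = 41.75 mg/L.
Initial deficit D₀ = C_s − DO₀ = 8.58 − 6.206 = 2.374 mg/L.
t_c = (1/0.7630) ln[(1.05/0.287)(1 − 2.374×0.7630/(0.287×41.75))] = 1.311 × ln(3.106) = 1.485 d.
D_c = (0.287/1.05) × 41.75 × e^(−0.287×1.485) = 0.2733 × 41.75 × 0.6530 = 7.452 mg/L.
Minimum DO = 8.58 − 7.452 = 1.128 mg/L.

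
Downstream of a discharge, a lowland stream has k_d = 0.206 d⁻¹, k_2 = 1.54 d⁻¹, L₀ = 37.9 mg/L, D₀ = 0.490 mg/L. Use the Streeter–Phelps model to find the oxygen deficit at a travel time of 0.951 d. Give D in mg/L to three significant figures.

k_d L₀/(k_2−k_d) = 0.206×37.9/(1.54−0.206) = 7.807/1.334 = 5.853 mg/L.
e^(−k_d t) = e^(−0.206×0.9510) = 0.8221; e^(−k_2 t) = e^(−1.54×0.9510) = 0.2312.
D = 5.853 × (0.8221 − 0.2312) + 0.490 × 0.2312 = 3.458 + 0.1133 = 3.572 mg/L.

D ≈ 3.57 mg/L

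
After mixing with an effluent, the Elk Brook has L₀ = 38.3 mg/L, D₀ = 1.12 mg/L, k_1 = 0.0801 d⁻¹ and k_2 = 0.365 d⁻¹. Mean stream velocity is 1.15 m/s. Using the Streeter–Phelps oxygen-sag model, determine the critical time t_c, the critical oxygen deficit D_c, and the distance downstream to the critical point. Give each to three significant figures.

t_c ≈ 4.94 d; D_c ≈ 5.66 mg/L; x_c ≈ 491 km

t_c = [1/(k_2−k_1)] ln[(k_2/k_1)(1 − D₀(k_2−k_1)/(k_1 L₀))]
= [1/(0.365−0.0801)] ln[(0.365/0.0801)(1 − 1.12×0.2849/(0.0801×38.3))]
= (1/0.2849) ln[4.557 × 0.8960] = 3.510 × ln(4.083) = 3.510 × 1.407 = 4.938 d.
L(t_c) = L₀ e^(−k_1 t_c) = 38.3 × 0.6733 = 25.79 mg/L, and at the critical point k_2 D_c = k_1 L, so D_c = (0.0801/0.365) × 25.79 = 5.659 mg/L.
x_c = v t_c = 1.15 m/s × 4.938 d × 86400 s/d = 490600 m ≈ 491 km.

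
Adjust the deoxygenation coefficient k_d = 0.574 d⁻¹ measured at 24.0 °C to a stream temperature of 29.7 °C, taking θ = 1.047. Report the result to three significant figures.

k_d ≈ 0.746 d⁻¹

k_d(T₂) = k_d(T₁) · θ^(T₂−T₁) = 0.574 × 1.047^(29.7−24.0)
= 0.574 × 1.047^5.70 = 0.574 × 1.299 = 0.7458 d⁻¹.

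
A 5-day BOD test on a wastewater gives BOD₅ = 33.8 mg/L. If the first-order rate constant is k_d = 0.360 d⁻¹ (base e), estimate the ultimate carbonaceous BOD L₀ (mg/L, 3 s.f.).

BOD₅ = L₀(1 − e^(−5k_d)) ⇒ L₀ = BOD₅ / (1 − e^(−5×0.360))
= 33.8 / (1 − 0.1653) = 33.8 / 0.8347 = 40.49 mg/L.

L₀ ≈ 40.5 mg/L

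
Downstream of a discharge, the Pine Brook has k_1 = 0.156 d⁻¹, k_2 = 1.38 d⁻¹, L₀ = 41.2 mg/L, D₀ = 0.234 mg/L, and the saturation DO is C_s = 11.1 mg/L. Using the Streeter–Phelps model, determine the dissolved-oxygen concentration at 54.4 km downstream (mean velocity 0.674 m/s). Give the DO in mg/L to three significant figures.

Travel time t = x/v = 54.4 km / (0.674 m/s) = 54400 m / 0.674 m/s = 80710 s = 0.9342 d.
k_1 L₀/(k_2−k_1) = 0.156×41.2/(1.38−0.156) = 6.427/1.224 = 5.251 mg/L.
e^(−k_1 t) = e^(−0.156×0.9342) = 0.8644; e^(−k_2 t) = e^(−1.38×0.9342) = 0.2755.
D = 5.251 × (0.8644 − 0.2755) + 0.234 × 0.2755 = 3.092 + 0.06447 = 3.157 mg/L.
DO = C_s − D = 11.1 − 3.157 = 7.943 mg/L.

DO ≈ 7.94 mg/L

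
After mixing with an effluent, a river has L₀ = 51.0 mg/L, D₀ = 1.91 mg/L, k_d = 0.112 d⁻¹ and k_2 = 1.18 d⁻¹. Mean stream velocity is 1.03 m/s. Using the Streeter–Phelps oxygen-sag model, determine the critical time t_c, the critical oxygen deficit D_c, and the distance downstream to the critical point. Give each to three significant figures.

At the critical point dD/dt = 0, so k_d L₀ e^(−k_d t) = k_2 D. Substituting D(t) from the Streeter–Phelps equation and solving for t gives
t_c = ln[(k_2/k_d)(1 − D₀(k_2−k_d)/(k_d L₀))] / (k_2−k_d).
Here k_2−k_d = 1.068 d⁻¹ and 1 − D₀(k_2−k_d)/(k_d L₀) = 1 − 1.91×1.068/(0.112×51.0) = 0.6429, so
t_c = ln(10.54 × 0.6429) / 1.068 = 1.913 / 1.068 = 1.791 d.
D_c = (k_d/k_2) L₀ e^(−k_d t_c) = (0.112/1.18) × 51.0 × e^(−0.112×1.791) = 0.09492 × 51.0 × 0.8182 = 3.961 mg/L.
x_c = v t_c = 1.03 m/s × 1.791 d × 86400 s/d = 159400 m ≈ 159 km.

t_c ≈ 1.79 d; D_c ≈ 3.96 mg/L; x_c ≈ 159 km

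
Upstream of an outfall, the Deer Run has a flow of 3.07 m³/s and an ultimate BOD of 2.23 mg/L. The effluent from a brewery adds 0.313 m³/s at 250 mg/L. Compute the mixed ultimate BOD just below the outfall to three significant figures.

25.2 mg/L

Flow-weighted mixing: C = (Q_r C_r + Q_w C_w)/(Q_r + Q_w)
= (3.07×2.23 + 0.313×250)/(3.07 + 0.313) = 85.10/3.383 = 25.15 mg/L.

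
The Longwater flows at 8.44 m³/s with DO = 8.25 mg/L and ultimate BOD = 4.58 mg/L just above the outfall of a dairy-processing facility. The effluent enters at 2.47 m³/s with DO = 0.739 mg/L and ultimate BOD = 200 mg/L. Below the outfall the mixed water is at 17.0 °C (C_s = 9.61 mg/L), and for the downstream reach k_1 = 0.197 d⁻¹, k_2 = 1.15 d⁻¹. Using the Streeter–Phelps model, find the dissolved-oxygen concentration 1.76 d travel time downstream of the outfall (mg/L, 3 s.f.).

Mixed DO = (8.44×8.25 + 2.47×0.739)/(8.44+2.47) = 71.46/10.91 = 6.550 mg/L.
Mixed L₀ = (8.44×4.58 + 2.47×200)/(10.91) = 532.7/10.91 = 48.82 mg/L.
Initial deficit D₀ = C_s − DO₀ = 9.61 − 6.550 = 3.060 mg/L.
D(1.76) = [0.197×48.82/(1.15−0.197)](e^(−0.197×1.76) − e^(−1.15×1.76)) + 3.060 e^(−1.15×1.76)
= 10.09 × (0.7070 − 0.1321) + 3.060 × 0.1321 = 6.206 mg/L.
DO = 9.61 − 6.206 = 3.404 mg/L.

DO ≈ 3.40 mg/L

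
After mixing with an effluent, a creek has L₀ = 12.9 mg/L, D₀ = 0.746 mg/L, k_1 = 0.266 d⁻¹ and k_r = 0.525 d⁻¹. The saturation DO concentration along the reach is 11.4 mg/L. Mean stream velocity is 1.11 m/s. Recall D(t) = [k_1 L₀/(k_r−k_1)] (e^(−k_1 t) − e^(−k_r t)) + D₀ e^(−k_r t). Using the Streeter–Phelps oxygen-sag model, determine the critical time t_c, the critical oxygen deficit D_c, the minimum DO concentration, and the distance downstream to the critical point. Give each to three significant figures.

With k_r/k_1 = 1.974 and 1 − D₀(k_r−k_1)/(k_1 L₀) = 0.9437,
t_c = ln(1.974 × 0.9437) / (0.525 − 0.266) = ln(1.863) / 0.2590 = 0.6219/0.2590 = 2.401 d.
D_c = (k_1/k_r) L₀ e^(−k_1 t_c) = (0.266/0.525) × 12.9 × e^(−0.266×2.401) = 0.5067 × 12.9 × 0.5279 = 3.451 mg/L.
Minimum DO = C_s − D_c = 11.4 − 3.451 = 7.949 mg/L.
x_c = v t_c = 1.11 m/s × 2.401 d × 86400 s/d = 230300 m ≈ 230 km.

t_c ≈ 2.40 d; D_c ≈ 3.45 mg/L; min DO ≈ 7.95 mg/L; x_c ≈ 230 km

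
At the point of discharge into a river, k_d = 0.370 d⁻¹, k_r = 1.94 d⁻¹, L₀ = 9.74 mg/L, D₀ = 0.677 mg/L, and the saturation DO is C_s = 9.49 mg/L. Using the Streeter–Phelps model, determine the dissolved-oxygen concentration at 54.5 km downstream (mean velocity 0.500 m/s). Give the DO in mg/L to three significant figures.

Travel time t = x/v = 54.5 km / (0.500 m/s) = 54500 m / 0.500 m/s = 109000 s = 1.262 d.
k_d L₀/(k_r−k_d) = 0.370×9.74/(1.94−0.370) = 3.604/1.570 = 2.295 mg/L.
e^(−k_d t) = e^(−0.370×1.262) = 0.6270; e^(−k_r t) = e^(−1.94×1.262) = 0.08651.
D = 2.295 × (0.6270 − 0.08651) + 0.677 × 0.08651 = 1.241 + 0.05857 = 1.299 mg/L.
DO = C_s − D = 9.49 − 1.299 = 8.191 mg/L.

DO ≈ 8.19 mg/L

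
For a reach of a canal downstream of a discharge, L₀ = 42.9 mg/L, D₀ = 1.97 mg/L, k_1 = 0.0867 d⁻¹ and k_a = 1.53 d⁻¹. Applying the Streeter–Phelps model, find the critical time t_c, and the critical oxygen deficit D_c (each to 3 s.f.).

At the critical point dD/dt = 0, so k_1 L₀ e^(−k_1 t) = k_a D. Substituting D(t) from the Streeter–Phelps equation and solving for t gives
t_c = ln[(k_a/k_1)(1 − D₀(k_a−k_1)/(k_1 L₀))] / (k_a−k_1).
Here k_a−k_1 = 1.443 d⁻¹ and 1 − D₀(k_a−k_1)/(k_1 L₀) = 1 − 1.97×1.443/(0.0867×42.9) = 0.2356, so
t_c = ln(17.65 × 0.2356) / 1.443 = 1.425 / 1.443 = 0.9872 d.
L(t_c) = L₀ e^(−k_1 t_c) = 42.9 × 0.9180 = 39.38 mg/L, and at the critical point k_a D_c = k_1 L, so D_c = (0.0867/1.53) × 39.38 = 2.232 mg/L.

t_c ≈ 0.987 d; D_c ≈ 2.23 mg/L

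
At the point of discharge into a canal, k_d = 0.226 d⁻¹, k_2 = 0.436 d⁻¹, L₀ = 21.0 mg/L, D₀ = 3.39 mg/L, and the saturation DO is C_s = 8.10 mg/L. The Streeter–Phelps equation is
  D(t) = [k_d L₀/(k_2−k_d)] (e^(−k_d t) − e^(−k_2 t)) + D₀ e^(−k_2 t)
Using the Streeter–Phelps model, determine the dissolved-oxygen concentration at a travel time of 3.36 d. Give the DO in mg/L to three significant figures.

k_d L₀/(k_2−k_d) = 0.226×21.0/(0.436−0.226) = 4.746/0.2100 = 22.60 mg/L.
e^(−k_d t) = e^(−0.226×3.360) = 0.4680; e^(−k_2 t) = e^(−0.436×3.360) = 0.2311.
D = 22.60 × (0.4680 − 0.2311) + 3.39 × 0.2311 = 5.353 + 0.7834 = 6.137 mg/L.
DO = C_s − D = 8.10 − 6.137 = 1.963 mg/L.

DO ≈ 1.96 mg/L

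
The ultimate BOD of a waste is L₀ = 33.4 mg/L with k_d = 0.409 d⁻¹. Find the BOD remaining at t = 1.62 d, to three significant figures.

L_t = L₀ e^(−k_d t) = 33.4 × e^(−0.409×1.62) = 33.4 × 0.5155 = 17.22 mg/L.

L ≈ 17.2 mg/L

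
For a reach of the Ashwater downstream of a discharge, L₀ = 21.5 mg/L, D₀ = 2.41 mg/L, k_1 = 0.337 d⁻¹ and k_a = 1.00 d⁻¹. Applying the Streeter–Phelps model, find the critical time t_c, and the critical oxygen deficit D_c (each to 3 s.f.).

t_c ≈ 1.26 d; D_c ≈ 4.73 mg/L

At the critical point dD/dt = 0, so k_1 L₀ e^(−k_1 t) = k_a D. Substituting D(t) from the Streeter–Phelps equation and solving for t gives
t_c = ln[(k_a/k_1)(1 − D₀(k_a−k_1)/(k_1 L₀))] / (k_a−k_1).
Here k_a−k_1 = 0.6630 d⁻¹ and 1 − D₀(k_a−k_1)/(k_1 L₀) = 1 − 2.41×0.6630/(0.337×21.5) = 0.7795, so
t_c = ln(2.967 × 0.7795) / 0.6630 = 0.8385 / 0.6630 = 1.265 d.
D_c = (k_1/k_a) L₀ e^(−k_1 t_c) = (0.337/1.00) × 21.5 × e^(−0.337×1.265) = 0.3370 × 21.5 × 0.6530 = 4.731 mg/L.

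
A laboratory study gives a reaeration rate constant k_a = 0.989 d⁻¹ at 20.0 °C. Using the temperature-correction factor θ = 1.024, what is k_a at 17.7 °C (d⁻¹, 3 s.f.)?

k_a ≈ 0.936 d⁻¹

k_a(T₂) = k_a(T₁) · θ^(T₂−T₁) = 0.989 × 1.024^(17.7−20.0)
= 0.989 × 1.024^-2.30 = 0.989 × 0.9469 = 0.9365 d⁻¹.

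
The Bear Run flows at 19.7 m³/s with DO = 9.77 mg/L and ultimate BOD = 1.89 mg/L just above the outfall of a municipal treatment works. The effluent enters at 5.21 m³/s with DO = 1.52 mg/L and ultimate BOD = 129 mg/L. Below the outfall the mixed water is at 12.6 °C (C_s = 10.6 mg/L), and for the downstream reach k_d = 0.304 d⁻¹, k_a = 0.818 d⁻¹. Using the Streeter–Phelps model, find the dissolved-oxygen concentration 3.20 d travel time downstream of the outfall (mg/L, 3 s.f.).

DO ≈ 5.28 mg/L

Mixed DO = (19.7×9.77 + 5.21×1.52)/(19.7+5.21) = 200.4/24.91 = 8.044 mg/L.
Mixed L₀ = (19.7×1.89 + 5.21×129)/(24.91) = 709.3/24.91 = 28.48 mg/L.
Initial deficit D₀ = C_s − DO₀ = 10.6 − 8.044 = 2.556 mg/L.
D(3.20) = [0.304×28.48/(0.818−0.304)](e^(−0.304×3.20) − e^(−0.818×3.20)) + 2.556 e^(−0.818×3.20)
= 16.84 × (0.3780 − 0.07298) + 2.556 × 0.07298 = 5.324 mg/L.
DO = 10.6 − 5.324 = 5.276 mg/L.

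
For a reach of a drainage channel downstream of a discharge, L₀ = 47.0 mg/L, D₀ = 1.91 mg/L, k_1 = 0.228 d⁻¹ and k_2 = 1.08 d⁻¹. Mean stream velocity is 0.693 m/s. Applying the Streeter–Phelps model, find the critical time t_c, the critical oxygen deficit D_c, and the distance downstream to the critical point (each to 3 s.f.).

t_c ≈ 1.63 d; D_c ≈ 6.84 mg/L; x_c ≈ 97.7 km

With k_2/k_1 = 4.737 and 1 − D₀(k_2−k_1)/(k_1 L₀) = 0.8481,
t_c = ln(4.737 × 0.8481) / (1.08 − 0.228) = ln(4.018) / 0.8520 = 1.391/0.8520 = 1.632 d.
D_c = (k_1/k_2) L₀ e^(−k_1 t_c) = (0.228/1.08) × 47.0 × e^(−0.228×1.632) = 0.2111 × 47.0 × 0.6893 = 6.839 mg/L.
x_c = v t_c = 0.693 m/s × 1.632 d × 86400 s/d = 97730 m ≈ 97.7 km.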